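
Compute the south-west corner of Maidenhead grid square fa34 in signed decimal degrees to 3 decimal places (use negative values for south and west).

-86.000, -74.000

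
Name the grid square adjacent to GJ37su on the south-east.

GJ37tt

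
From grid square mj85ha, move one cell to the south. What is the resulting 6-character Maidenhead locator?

MJ84hx

Latitude subsquare a = 0; −1 → -1, wraps to 23 = x, carry into square.
Latitude square 5; −1 → 4.
The longitude characters are unchanged.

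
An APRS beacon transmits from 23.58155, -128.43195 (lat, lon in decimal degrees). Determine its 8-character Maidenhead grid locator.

Offset from 180°W / 90°S: lon 51.56805°, lat 113.58155°.
Field (20°×10°, letters A–R): 51.56805/20 → 2 → C, 113.58155/10 → 11 → L; chars CL.
Square (2°×1°, digits 0–9): 11.56805/2 → 5, 3.58155/1 → 3; chars 53.
Subsquare (5′×2.5′, letters a–x): 1.56805/0.0833333 → 18 → s, 0.58155/0.0416667 → 13 → n; chars sn.
Extended square (30″×15″, digits 0–9): 0.06805/0.00833333 → 8, 0.03988/0.00416667 → 9; chars 89.

CL53sn89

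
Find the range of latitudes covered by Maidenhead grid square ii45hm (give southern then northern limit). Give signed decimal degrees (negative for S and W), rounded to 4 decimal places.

-4.5000, -4.4583

Field I=8, I=8: +8·20° lon, +8·10° lat → SW at lon -20°, lat -10°.
Square 4, 5: +4·2° lon, +5·1° lat → SW at lon -12°, lat -5°.
Subsquare h=7, m=12: +7·0.0833333° lon, +12·0.0416667° lat → SW at lon -11.4167°, lat -4.5°.
Cell spans 0.0833333° lon × 0.0416667° lat.
south -4.5000, north -4.4583.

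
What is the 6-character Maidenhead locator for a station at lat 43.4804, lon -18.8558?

IN03nl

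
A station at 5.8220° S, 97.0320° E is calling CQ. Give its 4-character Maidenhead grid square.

NI84

Shift to the Maidenhead origin (180°W, 90°S): lon 277.03, lat 84.18.
Field: 277.03/20 → 13 → N, 84.18/10 → 8 → I; chars NI.
Square: 17.03/2 → 8, 4.18/1 → 4; chars 84.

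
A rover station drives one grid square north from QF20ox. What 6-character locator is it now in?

Latitude subsquare x = 23; +1 → 24, wraps to 0 = a, carry into square.
Latitude square 0; +1 → 1.
The longitude characters are unchanged.

QF21oa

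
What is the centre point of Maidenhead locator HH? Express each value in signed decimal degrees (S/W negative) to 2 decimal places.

-15.00, -30.00

Field H=7, H=7: +7·20° lon, +7·10° lat → SW at lon -40°, lat -20°.
Cell spans 20° lon × 10° lat. Centre is SW corner plus half of each.
latitude -15.00, longitude -30.00.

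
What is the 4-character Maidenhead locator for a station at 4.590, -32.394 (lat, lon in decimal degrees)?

HJ34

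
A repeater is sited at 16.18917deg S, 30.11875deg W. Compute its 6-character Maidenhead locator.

Offset from 180°W / 90°S: lon 149.8812°, lat 73.8108°.
Field: lon ⌊149.8812/20⌋ = 7 → H; lat ⌊73.8108/10⌋ = 7 → H.
Square: lon ⌊9.8812/2⌋ = 4; lat ⌊3.8108/1⌋ = 3.
Subsquare: lon ⌊1.8812/0.0833333⌋ = 22 → w; lat ⌊0.8108/0.0416667⌋ = 19 → t.

HH43wt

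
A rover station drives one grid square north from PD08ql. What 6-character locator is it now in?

PD08qm

Latitude subsquare l = 11; +1 → 12 = m.
The longitude characters are unchanged.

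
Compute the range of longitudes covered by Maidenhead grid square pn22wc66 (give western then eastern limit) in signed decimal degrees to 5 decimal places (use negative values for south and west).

125.88333, 125.89167

Field P=15, N=13: +15·20° lon, +13·10° lat → SW at lon 120°, lat 40°.
Square 2, 2: +2·2° lon, +2·1° lat → SW at lon 124°, lat 42°.
Subsquare w=22, c=2: +22·0.0833333° lon, +2·0.0416667° lat → SW at lon 125.833°, lat 42.0833°.
Extended square 6, 6: +6·0.00833333° lon, +6·0.00416667° lat → SW at lon 125.883°, lat 42.1083°.
Cell spans 0.00833333° lon × 0.00416667° lat.
west 125.88333, east 125.89167.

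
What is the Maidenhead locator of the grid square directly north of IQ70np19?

IQ70nq10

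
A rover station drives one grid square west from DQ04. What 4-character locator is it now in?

CQ94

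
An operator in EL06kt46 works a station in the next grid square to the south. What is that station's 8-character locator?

EL06kt45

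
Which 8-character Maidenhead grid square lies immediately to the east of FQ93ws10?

Longitude extended square 1; +1 → 2.
The latitude characters are unchanged.

FQ93ws20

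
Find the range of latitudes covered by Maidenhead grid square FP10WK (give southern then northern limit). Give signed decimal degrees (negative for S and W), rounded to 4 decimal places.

60.4167, 60.4583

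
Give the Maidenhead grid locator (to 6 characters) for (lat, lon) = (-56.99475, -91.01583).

Add 180° to longitude and 90° to latitude: 88.9842, 33.0052.
Field: 88.9842/20 → 4 → E, 33.0052/10 → 3 → D; chars ED.
Square: 8.9842/2 → 4, 3.0052/1 → 3; chars 43.
Subsquare: 0.9842/0.0833333 → 11 → l, 0.0052/0.0416667 → 0 → a; chars la.

ED43la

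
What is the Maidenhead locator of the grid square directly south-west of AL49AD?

AL39xc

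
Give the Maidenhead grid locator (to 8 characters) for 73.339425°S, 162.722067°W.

AB86pp38

Add 180° to longitude and 90° to latitude: 17.27793, 16.66057.
Field (20°×10°, letters A–R): lon ⌊17.27793/20⌋ = 0 → A; lat ⌊16.66057/10⌋ = 1 → B.
Square (2°×1°, digits 0–9): lon ⌊17.27793/2⌋ = 8; lat ⌊6.66057/1⌋ = 6.
Subsquare (5′×2.5′, letters a–x): lon ⌊1.27793/0.0833333⌋ = 15 → p; lat ⌊0.66057/0.0416667⌋ = 15 → p.
Extended square (30″×15″, digits 0–9): lon ⌊0.02793/0.00833333⌋ = 3; lat ⌊0.03557/0.00416667⌋ = 8.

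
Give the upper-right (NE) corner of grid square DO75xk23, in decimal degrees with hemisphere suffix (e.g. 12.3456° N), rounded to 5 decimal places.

55.43333° N, 104.05833° W

Field D=3, O=14: +3·20° lon, +14·10° lat → SW at lon -120°, lat 50°.
Square 7, 5: +7·2° lon, +5·1° lat → SW at lon -106°, lat 55°.
Subsquare x=23, k=10: +23·0.0833333° lon, +10·0.0416667° lat → SW at lon -104.083°, lat 55.4167°.
Extended square 2, 3: +2·0.00833333° lon, +3·0.00416667° lat → SW at lon -104.067°, lat 55.4292°.
Cell spans 0.00833333° lon × 0.00416667° lat. NE corner is SW corner plus one full cell.
latitude 55.43333° N, longitude 104.05833° W.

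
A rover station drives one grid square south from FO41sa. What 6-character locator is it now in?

Latitude subsquare a = 0; −1 → -1, wraps to 23 = x, carry into square.
Latitude square 1; −1 → 0.
The longitude characters are unchanged.

FO40sx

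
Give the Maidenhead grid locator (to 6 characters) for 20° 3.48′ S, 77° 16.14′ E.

MG89pw

Add 180° to longitude and 90° to latitude: 257.2690, 69.9420.
Field: lon ⌊257.2690/20⌋ = 12 → M; lat ⌊69.9420/10⌋ = 6 → G.
Square: lon ⌊17.2690/2⌋ = 8; lat ⌊9.9420/1⌋ = 9.
Subsquare: lon ⌊1.2690/0.0833333⌋ = 15 → p; lat ⌊0.9420/0.0416667⌋ = 22 → w.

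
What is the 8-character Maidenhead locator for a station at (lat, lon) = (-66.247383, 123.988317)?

Offset from 180°W / 90°S: lon 303.98832°, lat 23.75262°.
Field: lon ⌊303.98832/20⌋ = 15 → P; lat ⌊23.75262/10⌋ = 2 → C.
Square: lon ⌊3.98832/2⌋ = 1; lat ⌊3.75262/1⌋ = 3.
Subsquare: lon ⌊1.98832/0.0833333⌋ = 23 → x; lat ⌊0.75262/0.0416667⌋ = 18 → s.
Extended square: lon ⌊0.07165/0.00833333⌋ = 8; lat ⌊0.00262/0.00416667⌋ = 0.

PC13xs80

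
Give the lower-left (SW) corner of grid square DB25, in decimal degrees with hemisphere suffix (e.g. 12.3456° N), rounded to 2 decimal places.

Field D=3, B=1: +3·20° lon, +1·10° lat → SW at lon -120°, lat -80°.
Square 2, 5: +2·2° lon, +5·1° lat → SW at lon -116°, lat -75°.
latitude 75.00° S, longitude 116.00° W.

75.00° S, 116.00° W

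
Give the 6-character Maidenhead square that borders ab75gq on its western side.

AB75fq

Longitude subsquare g = 6; −1 → 5 = f.
The latitude characters are unchanged.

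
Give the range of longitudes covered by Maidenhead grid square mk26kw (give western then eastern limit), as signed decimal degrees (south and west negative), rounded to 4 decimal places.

64.8333, 64.9167

Field M=12, K=10: +12·20° lon, +10·10° lat → SW at lon 60°, lat 10°.
Square 2, 6: +2·2° lon, +6·1° lat → SW at lon 64°, lat 16°.
Subsquare k=10, w=22: +10·0.0833333° lon, +22·0.0416667° lat → SW at lon 64.8333°, lat 16.9167°.
Cell spans 0.0833333° lon × 0.0416667° lat.
west 64.8333, east 64.9167.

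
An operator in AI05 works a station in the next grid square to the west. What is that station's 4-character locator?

RI95

Longitude square 0; −1 → -1, wraps to 9, carry into field.
Longitude field A = 0; −1 → -1, wraps to 17 = R, wrapping around the antimeridian.
The latitude characters are unchanged.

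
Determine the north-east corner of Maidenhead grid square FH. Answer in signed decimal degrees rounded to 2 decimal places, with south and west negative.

-10.00, -60.00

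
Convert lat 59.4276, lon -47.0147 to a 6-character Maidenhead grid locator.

GO69lk

Add 180° to longitude and 90° to latitude: 132.9853, 149.4276.
Field: 132.9853/20 → 6 → G, 149.4276/10 → 14 → O; chars GO.
Square: 12.9853/2 → 6, 9.4276/1 → 9; chars 69.
Subsquare: 0.9853/0.0833333 → 11 → l, 0.4276/0.0416667 → 10 → k; chars lk.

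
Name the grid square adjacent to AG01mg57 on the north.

Latitude extended square 7; +1 → 8.
The longitude characters are unchanged.

AG01mg58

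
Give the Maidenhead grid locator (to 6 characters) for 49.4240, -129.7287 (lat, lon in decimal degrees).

Shift to the Maidenhead origin (180°W, 90°S): lon 50.2713, lat 139.4240.
Field: lon ⌊50.2713/20⌋ = 2 → C; lat ⌊139.4240/10⌋ = 13 → N.
Square: lon ⌊10.2713/2⌋ = 5; lat ⌊9.4240/1⌋ = 9.
Subsquare: lon ⌊0.2713/0.0833333⌋ = 3 → d; lat ⌊0.4240/0.0416667⌋ = 10 → k.

CN59dk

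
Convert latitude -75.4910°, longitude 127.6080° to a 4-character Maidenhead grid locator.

Offset from 180°W / 90°S: lon 307.61°, lat 14.51°.
Field (20°×10°, letters A–R): 307.61/20 → 15 → P, 14.51/10 → 1 → B; chars PB.
Square (2°×1°, digits 0–9): 7.61/2 → 3, 4.51/1 → 4; chars 34.

PB34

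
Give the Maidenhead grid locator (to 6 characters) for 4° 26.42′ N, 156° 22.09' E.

QJ84ek

Offset from 180°W / 90°S: lon 336.3682°, lat 94.4403°.
Field: 336.3682/20 → 16 → Q, 94.4403/10 → 9 → J; chars QJ.
Square: 16.3682/2 → 8, 4.4403/1 → 4; chars 84.
Subsquare: 0.3682/0.0833333 → 4 → e, 0.4403/0.0416667 → 10 → k; chars ek.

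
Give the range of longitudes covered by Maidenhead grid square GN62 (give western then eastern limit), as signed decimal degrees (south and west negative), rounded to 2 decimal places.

-48.00, -46.00

Field G=6, N=13: +6·20° lon, +13·10° lat → SW at lon -60°, lat 40°.
Square 6, 2: +6·2° lon, +2·1° lat → SW at lon -48°, lat 42°.
Cell spans 2° lon × 1° lat.
west -48.00, east -46.00.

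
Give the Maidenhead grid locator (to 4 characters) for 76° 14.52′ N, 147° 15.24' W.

Add 180° to longitude and 90° to latitude: 32.75, 166.24.
Field: 32.75/20 → 1 → B, 166.24/10 → 16 → Q; chars BQ.
Square: 12.75/2 → 6, 6.24/1 → 6; chars 66.

BQ66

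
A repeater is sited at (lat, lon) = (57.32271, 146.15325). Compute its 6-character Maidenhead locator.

QO37bh

Shift to the Maidenhead origin (180°W, 90°S): lon 326.1533, lat 147.3227.
Field: lon ⌊326.1533/20⌋ = 16 → Q; lat ⌊147.3227/10⌋ = 14 → O.
Square: lon ⌊6.1533/2⌋ = 3; lat ⌊7.3227/1⌋ = 7.
Subsquare: lon ⌊0.1533/0.0833333⌋ = 1 → b; lat ⌊0.3227/0.0416667⌋ = 7 → h.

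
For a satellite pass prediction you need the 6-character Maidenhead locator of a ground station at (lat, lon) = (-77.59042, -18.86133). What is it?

IB02nj

Add 180° to longitude and 90° to latitude: 161.1387, 12.4096.
Field (20°×10°, letters A–R): 161.1387/20 → 8 → I, 12.4096/10 → 1 → B; chars IB.
Square (2°×1°, digits 0–9): 1.1387/2 → 0, 2.4096/1 → 2; chars 02.
Subsquare (5′×2.5′, letters a–x): 1.1387/0.0833333 → 13 → n, 0.4096/0.0416667 → 9 → j; chars nj.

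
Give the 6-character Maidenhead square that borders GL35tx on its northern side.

GL36ta

Latitude subsquare x = 23; +1 → 24, wraps to 0 = a, carry into square.
Latitude square 5; +1 → 6.
The longitude characters are unchanged.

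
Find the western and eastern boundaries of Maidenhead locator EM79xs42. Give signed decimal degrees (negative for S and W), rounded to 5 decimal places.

Field E=4, M=12: +4·20° lon, +12·10° lat → SW at lon -100°, lat 30°.
Square 7, 9: +7·2° lon, +9·1° lat → SW at lon -86°, lat 39°.
Subsquare x=23, s=18: +23·0.0833333° lon, +18·0.0416667° lat → SW at lon -84.0833°, lat 39.75°.
Extended square 4, 2: +4·0.00833333° lon, +2·0.00416667° lat → SW at lon -84.05°, lat 39.7583°.
Cell spans 0.00833333° lon × 0.00416667° lat.
west -84.05000, east -84.04167.

-84.05000, -84.04167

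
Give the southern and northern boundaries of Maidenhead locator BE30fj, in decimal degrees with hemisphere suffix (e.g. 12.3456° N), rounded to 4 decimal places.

49.6250° S, 49.5833° S

Field B=1, E=4: +1·20° lon, +4·10° lat → SW at lon -160°, lat -50°.
Square 3, 0: +3·2° lon, +0·1° lat → SW at lon -154°, lat -50°.
Subsquare f=5, j=9: +5·0.0833333° lon, +9·0.0416667° lat → SW at lon -153.583°, lat -49.625°.
Cell spans 0.0833333° lon × 0.0416667° lat.
south 49.6250° S, north 49.5833° S.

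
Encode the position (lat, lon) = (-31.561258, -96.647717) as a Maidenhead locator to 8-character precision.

EF18qk25

Offset from 180°W / 90°S: lon 83.35228°, lat 58.43874°.
Field: lon ⌊83.35228/20⌋ = 4 → E; lat ⌊58.43874/10⌋ = 5 → F.
Square: lon ⌊3.35228/2⌋ = 1; lat ⌊8.43874/1⌋ = 8.
Subsquare: lon ⌊1.35228/0.0833333⌋ = 16 → q; lat ⌊0.43874/0.0416667⌋ = 10 → k.
Extended square: lon ⌊0.01895/0.00833333⌋ = 2; lat ⌊0.02208/0.00416667⌋ = 5.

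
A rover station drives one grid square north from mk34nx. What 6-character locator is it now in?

MK35na

Latitude subsquare x = 23; +1 → 24, wraps to 0 = a, carry into square.
Latitude square 4; +1 → 5.
The longitude characters are unchanged.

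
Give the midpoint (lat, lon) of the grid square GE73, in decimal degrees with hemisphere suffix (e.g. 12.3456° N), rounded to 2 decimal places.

46.50° S, 45.00° W

Field G=6, E=4: +6·20° lon, +4·10° lat → SW at lon -60°, lat -50°.
Square 7, 3: +7·2° lon, +3·1° lat → SW at lon -46°, lat -47°.
Cell spans 2° lon × 1° lat. Centre is SW corner plus half of each.
latitude 46.50° S, longitude 45.00° W.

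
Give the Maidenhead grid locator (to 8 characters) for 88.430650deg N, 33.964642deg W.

HR38ak43

Add 180° to longitude and 90° to latitude: 146.03536, 178.43065.
Field (20°×10°, letters A–R): 146.03536/20 → 7 → H, 178.43065/10 → 17 → R; chars HR.
Square (2°×1°, digits 0–9): 6.03536/2 → 3, 8.43065/1 → 8; chars 38.
Subsquare (5′×2.5′, letters a–x): 0.03536/0.0833333 → 0 → a, 0.43065/0.0416667 → 10 → k; chars ak.
Extended square (30″×15″, digits 0–9): 0.03536/0.00833333 → 4, 0.01398/0.00416667 → 3; chars 43.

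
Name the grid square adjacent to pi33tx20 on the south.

Latitude extended square 0; −1 → -1, wraps to 9, carry into subsquare.
Latitude subsquare x = 23; −1 → 22 = w.
The longitude characters are unchanged.

PI33tw29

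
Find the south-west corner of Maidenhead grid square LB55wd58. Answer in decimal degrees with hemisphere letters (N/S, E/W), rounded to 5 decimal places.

74.84167° S, 51.87500° E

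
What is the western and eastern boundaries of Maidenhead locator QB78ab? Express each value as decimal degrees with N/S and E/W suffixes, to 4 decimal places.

Field Q=16, B=1: +16·20° lon, +1·10° lat → SW at lon 140°, lat -80°.
Square 7, 8: +7·2° lon, +8·1° lat → SW at lon 154°, lat -72°.
Subsquare a=0, b=1: +0·0.0833333° lon, +1·0.0416667° lat → SW at lon 154°, lat -71.9583°.
Cell spans 0.0833333° lon × 0.0416667° lat.
west 154.0000° E, east 154.0833° E.

154.0000° E, 154.0833° E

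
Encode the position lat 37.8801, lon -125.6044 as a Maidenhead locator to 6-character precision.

CM77ev

Add 180° to longitude and 90° to latitude: 54.3956, 127.8801.
Field: 54.3956/20 → 2 → C, 127.8801/10 → 12 → M; chars CM.
Square: 14.3956/2 → 7, 7.8801/1 → 7; chars 77.
Subsquare: 0.3956/0.0833333 → 4 → e, 0.8801/0.0416667 → 21 → v; chars ev.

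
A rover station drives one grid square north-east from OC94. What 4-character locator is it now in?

Longitude square 9; +1 → 10, wraps to 0, carry into field.
Longitude field O = 14; +1 → 15 = P.
Latitude square 4; +1 → 5.

PC05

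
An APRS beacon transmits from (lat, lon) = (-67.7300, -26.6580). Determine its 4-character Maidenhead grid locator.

Offset from 180°W / 90°S: lon 153.34°, lat 22.27°.
Field (20°×10°, letters A–R): lon ⌊153.34/20⌋ = 7 → H; lat ⌊22.27/10⌋ = 2 → C.
Square (2°×1°, digits 0–9): lon ⌊13.34/2⌋ = 6; lat ⌊2.27/1⌋ = 2.

HC62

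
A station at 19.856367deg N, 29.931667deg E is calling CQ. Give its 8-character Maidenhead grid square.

KK49xu15

Shift to the Maidenhead origin (180°W, 90°S): lon 209.93167, lat 109.85637.
Field: 209.93167/20 → 10 → K, 109.85637/10 → 10 → K; chars KK.
Square: 9.93167/2 → 4, 9.85637/1 → 9; chars 49.
Subsquare: 1.93167/0.0833333 → 23 → x, 0.85637/0.0416667 → 20 → u; chars xu.
Extended square: 0.01500/0.00833333 → 1, 0.02303/0.00416667 → 5; chars 15.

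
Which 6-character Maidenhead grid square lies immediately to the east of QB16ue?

QB16ve

Longitude subsquare u = 20; +1 → 21 = v.
The latitude characters are unchanged.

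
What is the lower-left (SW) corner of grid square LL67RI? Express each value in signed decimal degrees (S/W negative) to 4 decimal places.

27.3333, 53.4167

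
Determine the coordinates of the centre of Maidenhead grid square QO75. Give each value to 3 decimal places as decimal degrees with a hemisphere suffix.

55.500° N, 155.000° E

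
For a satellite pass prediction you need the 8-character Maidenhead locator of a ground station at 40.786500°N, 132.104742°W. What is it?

CN30ws78

Shift to the Maidenhead origin (180°W, 90°S): lon 47.89526, lat 130.78650.
Field: 47.89526/20 → 2 → C, 130.78650/10 → 13 → N; chars CN.
Square: 7.89526/2 → 3, 0.78650/1 → 0; chars 30.
Subsquare: 1.89526/0.0833333 → 22 → w, 0.78650/0.0416667 → 18 → s; chars ws.
Extended square: 0.06192/0.00833333 → 7, 0.03650/0.00416667 → 8; chars 78.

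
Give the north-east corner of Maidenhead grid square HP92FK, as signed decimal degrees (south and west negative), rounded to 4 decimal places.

Field H=7, P=15: +7·20° lon, +15·10° lat → SW at lon -40°, lat 60°.
Square 9, 2: +9·2° lon, +2·1° lat → SW at lon -22°, lat 62°.
Subsquare f=5, k=10: +5·0.0833333° lon, +10·0.0416667° lat → SW at lon -21.5833°, lat 62.4167°.
Cell spans 0.0833333° lon × 0.0416667° lat. NE corner is SW corner plus one full cell.
latitude 62.4583, longitude -21.5000.

62.4583, -21.5000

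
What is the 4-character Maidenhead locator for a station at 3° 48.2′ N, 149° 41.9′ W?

BJ53

Offset from 180°W / 90°S: lon 30.30°, lat 93.80°.
Field (20°×10°, letters A–R): lon ⌊30.30/20⌋ = 1 → B; lat ⌊93.80/10⌋ = 9 → J.
Square (2°×1°, digits 0–9): lon ⌊10.30/2⌋ = 5; lat ⌊3.80/1⌋ = 3.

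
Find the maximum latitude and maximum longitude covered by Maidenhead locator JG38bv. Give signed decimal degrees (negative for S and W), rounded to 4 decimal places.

Field J=9, G=6: +9·20° lon, +6·10° lat → SW at lon 0°, lat -30°.
Square 3, 8: +3·2° lon, +8·1° lat → SW at lon 6°, lat -22°.
Subsquare b=1, v=21: +1·0.0833333° lon, +21·0.0416667° lat → SW at lon 6.08333°, lat -21.125°.
Cell spans 0.0833333° lon × 0.0416667° lat. NE corner is SW corner plus one full cell.
latitude -21.0833, longitude 6.1667.

-21.0833, 6.1667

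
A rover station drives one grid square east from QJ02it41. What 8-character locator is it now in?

Longitude extended square 4; +1 → 5.
The latitude characters are unchanged.

QJ02it51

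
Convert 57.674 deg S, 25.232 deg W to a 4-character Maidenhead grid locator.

Offset from 180°W / 90°S: lon 154.77°, lat 32.33°.
Field (20°×10°, letters A–R): 154.77/20 → 7 → H, 32.33/10 → 3 → D; chars HD.
Square (2°×1°, digits 0–9): 14.77/2 → 7, 2.33/1 → 2; chars 72.

HD72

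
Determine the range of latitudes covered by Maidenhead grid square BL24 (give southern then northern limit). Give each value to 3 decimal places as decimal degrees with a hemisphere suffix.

Field B=1, L=11: +1·20° lon, +11·10° lat → SW at lon -160°, lat 20°.
Square 2, 4: +2·2° lon, +4·1° lat → SW at lon -156°, lat 24°.
Cell spans 2° lon × 1° lat.
south 24.000° N, north 25.000° N.

24.000° N, 25.000° N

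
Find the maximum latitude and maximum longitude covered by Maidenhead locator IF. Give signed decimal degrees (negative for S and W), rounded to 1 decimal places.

Field I=8, F=5: +8·20° lon, +5·10° lat → SW at lon -20°, lat -40°.
Cell spans 20° lon × 10° lat. NE corner is SW corner plus one full cell.
latitude -30.0, longitude 0.0.

-30.0, 0.0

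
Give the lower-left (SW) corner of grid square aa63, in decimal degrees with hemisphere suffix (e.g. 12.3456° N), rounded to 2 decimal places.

87.00° S, 168.00° W

Field A=0, A=0: +0·20° lon, +0·10° lat → SW at lon -180°, lat -90°.
Square 6, 3: +6·2° lon, +3·1° lat → SW at lon -168°, lat -87°.
latitude 87.00° S, longitude 168.00° W.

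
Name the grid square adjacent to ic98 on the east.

JC08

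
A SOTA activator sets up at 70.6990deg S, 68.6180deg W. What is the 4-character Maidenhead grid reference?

FB59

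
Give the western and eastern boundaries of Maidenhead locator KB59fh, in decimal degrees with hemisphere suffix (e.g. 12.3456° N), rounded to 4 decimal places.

30.4167° E, 30.5000° E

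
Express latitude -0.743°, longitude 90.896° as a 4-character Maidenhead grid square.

Offset from 180°W / 90°S: lon 270.90°, lat 89.26°.
Field: lon ⌊270.90/20⌋ = 13 → N; lat ⌊89.26/10⌋ = 8 → I.
Square: lon ⌊10.90/2⌋ = 5; lat ⌊9.26/1⌋ = 9.

NI59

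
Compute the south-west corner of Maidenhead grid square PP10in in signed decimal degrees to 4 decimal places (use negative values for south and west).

60.5417, 122.6667

Field P=15, P=15: +15·20° lon, +15·10° lat → SW at lon 120°, lat 60°.
Square 1, 0: +1·2° lon, +0·1° lat → SW at lon 122°, lat 60°.
Subsquare i=8, n=13: +8·0.0833333° lon, +13·0.0416667° lat → SW at lon 122.667°, lat 60.5417°.
latitude 60.5417, longitude 122.6667.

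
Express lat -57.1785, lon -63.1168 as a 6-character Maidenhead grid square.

Offset from 180°W / 90°S: lon 116.8832°, lat 32.8215°.
Field: lon ⌊116.8832/20⌋ = 5 → F; lat ⌊32.8215/10⌋ = 3 → D.
Square: lon ⌊16.8832/2⌋ = 8; lat ⌊2.8215/1⌋ = 2.
Subsquare: lon ⌊0.8832/0.0833333⌋ = 10 → k; lat ⌊0.8215/0.0416667⌋ = 19 → t.

FD82kt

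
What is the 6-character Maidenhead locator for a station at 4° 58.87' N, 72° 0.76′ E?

MJ64ax

Shift to the Maidenhead origin (180°W, 90°S): lon 252.0127, lat 94.9812.
Field: 252.0127/20 → 12 → M, 94.9812/10 → 9 → J; chars MJ.
Square: 12.0127/2 → 6, 4.9812/1 → 4; chars 64.
Subsquare: 0.0127/0.0833333 → 0 → a, 0.9812/0.0416667 → 23 → x; chars ax.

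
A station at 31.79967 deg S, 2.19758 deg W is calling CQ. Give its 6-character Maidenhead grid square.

Add 180° to longitude and 90° to latitude: 177.8024, 58.2003.
Field: lon ⌊177.8024/20⌋ = 8 → I; lat ⌊58.2003/10⌋ = 5 → F.
Square: lon ⌊17.8024/2⌋ = 8; lat ⌊8.2003/1⌋ = 8.
Subsquare: lon ⌊1.8024/0.0833333⌋ = 21 → v; lat ⌊0.2003/0.0416667⌋ = 4 → e.

IF88ve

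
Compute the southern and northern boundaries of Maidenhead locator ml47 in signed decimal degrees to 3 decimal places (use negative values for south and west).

Field M=12, L=11: +12·20° lon, +11·10° lat → SW at lon 60°, lat 20°.
Square 4, 7: +4·2° lon, +7·1° lat → SW at lon 68°, lat 27°.
Cell spans 2° lon × 1° lat.
south 27.000, north 28.000.

27.000, 28.000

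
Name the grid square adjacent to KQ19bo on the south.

KQ19bn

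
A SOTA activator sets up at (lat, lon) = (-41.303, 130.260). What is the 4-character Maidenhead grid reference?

PE58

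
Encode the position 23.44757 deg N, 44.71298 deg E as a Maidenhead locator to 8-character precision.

Offset from 180°W / 90°S: lon 224.71298°, lat 113.44757°.
Field (20°×10°, letters A–R): lon ⌊224.71298/20⌋ = 11 → L; lat ⌊113.44757/10⌋ = 11 → L.
Square (2°×1°, digits 0–9): lon ⌊4.71298/2⌋ = 2; lat ⌊3.44757/1⌋ = 3.
Subsquare (5′×2.5′, letters a–x): lon ⌊0.71298/0.0833333⌋ = 8 → i; lat ⌊0.44757/0.0416667⌋ = 10 → k.
Extended square (30″×15″, digits 0–9): lon ⌊0.04631/0.00833333⌋ = 5; lat ⌊0.03090/0.00416667⌋ = 7.

LL23ik57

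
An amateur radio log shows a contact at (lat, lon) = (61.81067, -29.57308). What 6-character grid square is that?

Add 180° to longitude and 90° to latitude: 150.4269, 151.8107.
Field (20°×10°, letters A–R): 150.4269/20 → 7 → H, 151.8107/10 → 15 → P; chars HP.
Square (2°×1°, digits 0–9): 10.4269/2 → 5, 1.8107/1 → 1; chars 51.
Subsquare (5′×2.5′, letters a–x): 0.4269/0.0833333 → 5 → f, 0.8107/0.0416667 → 19 → t; chars ft.

HP51ft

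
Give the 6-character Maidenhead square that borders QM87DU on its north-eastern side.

QM87ev

Longitude subsquare d = 3; +1 → 4 = e.
Latitude subsquare u = 20; +1 → 21 = v.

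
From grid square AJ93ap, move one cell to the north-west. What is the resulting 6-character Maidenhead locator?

Longitude subsquare a = 0; −1 → -1, wraps to 23 = x, carry into square.
Longitude square 9; −1 → 8.
Latitude subsquare p = 15; +1 → 16 = q.

AJ83xq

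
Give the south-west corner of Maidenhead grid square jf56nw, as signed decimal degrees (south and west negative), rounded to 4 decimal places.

-33.0833, 11.0833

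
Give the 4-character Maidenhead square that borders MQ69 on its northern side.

MR60

Latitude square 9; +1 → 10, wraps to 0, carry into field.
Latitude field Q = 16; +1 → 17 = R.
The longitude characters are unchanged.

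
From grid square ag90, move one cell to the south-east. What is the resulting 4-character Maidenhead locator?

BF09

Longitude square 9; +1 → 10, wraps to 0, carry into field.
Longitude field A = 0; +1 → 1 = B.
Latitude square 0; −1 → -1, wraps to 9, carry into field.
Latitude field G = 6; −1 → 5 = F.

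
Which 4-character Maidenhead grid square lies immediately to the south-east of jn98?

KN07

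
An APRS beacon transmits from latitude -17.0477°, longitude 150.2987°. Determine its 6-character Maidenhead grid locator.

QH52dw

Shift to the Maidenhead origin (180°W, 90°S): lon 330.2987, lat 72.9523.
Field: 330.2987/20 → 16 → Q, 72.9523/10 → 7 → H; chars QH.
Square: 10.2987/2 → 5, 2.9523/1 → 2; chars 52.
Subsquare: 0.2987/0.0833333 → 3 → d, 0.9523/0.0416667 → 22 → w; chars dw.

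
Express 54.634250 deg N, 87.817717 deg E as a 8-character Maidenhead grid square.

NO34vp82

Add 180° to longitude and 90° to latitude: 267.81772, 144.63425.
Field (20°×10°, letters A–R): 267.81772/20 → 13 → N, 144.63425/10 → 14 → O; chars NO.
Square (2°×1°, digits 0–9): 7.81772/2 → 3, 4.63425/1 → 4; chars 34.
Subsquare (5′×2.5′, letters a–x): 1.81772/0.0833333 → 21 → v, 0.63425/0.0416667 → 15 → p; chars vp.
Extended square (30″×15″, digits 0–9): 0.06772/0.00833333 → 8, 0.00925/0.00416667 → 2; chars 82.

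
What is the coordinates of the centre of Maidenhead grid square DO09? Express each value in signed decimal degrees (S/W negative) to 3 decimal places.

59.500, -119.000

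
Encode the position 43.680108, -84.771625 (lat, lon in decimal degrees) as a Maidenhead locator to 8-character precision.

EN73oq73

Offset from 180°W / 90°S: lon 95.22837°, lat 133.68011°.
Field: 95.22837/20 → 4 → E, 133.68011/10 → 13 → N; chars EN.
Square: 15.22837/2 → 7, 3.68011/1 → 3; chars 73.
Subsquare: 1.22837/0.0833333 → 14 → o, 0.68011/0.0416667 → 16 → q; chars oq.
Extended square: 0.06171/0.00833333 → 7, 0.01344/0.00416667 → 3; chars 73.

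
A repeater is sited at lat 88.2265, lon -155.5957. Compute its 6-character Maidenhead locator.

BR28ef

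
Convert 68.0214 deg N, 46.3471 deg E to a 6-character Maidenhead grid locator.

Add 180° to longitude and 90° to latitude: 226.3471, 158.0214.
Field: 226.3471/20 → 11 → L, 158.0214/10 → 15 → P; chars LP.
Square: 6.3471/2 → 3, 8.0214/1 → 8; chars 38.
Subsquare: 0.3471/0.0833333 → 4 → e, 0.0214/0.0416667 → 0 → a; chars ea.

LP38ea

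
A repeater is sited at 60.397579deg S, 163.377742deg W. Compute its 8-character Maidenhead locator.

Offset from 180°W / 90°S: lon 16.62226°, lat 29.60242°.
Field (20°×10°, letters A–R): 16.62226/20 → 0 → A, 29.60242/10 → 2 → C; chars AC.
Square (2°×1°, digits 0–9): 16.62226/2 → 8, 9.60242/1 → 9; chars 89.
Subsquare (5′×2.5′, letters a–x): 0.62226/0.0833333 → 7 → h, 0.60242/0.0416667 → 14 → o; chars ho.
Extended square (30″×15″, digits 0–9): 0.03892/0.00833333 → 4, 0.01909/0.00416667 → 4; chars 44.

AC89ho44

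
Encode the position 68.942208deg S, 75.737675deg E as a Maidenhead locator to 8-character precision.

MC71ub83

Add 180° to longitude and 90° to latitude: 255.73767, 21.05779.
Field: lon ⌊255.73767/20⌋ = 12 → M; lat ⌊21.05779/10⌋ = 2 → C.
Square: lon ⌊15.73767/2⌋ = 7; lat ⌊1.05779/1⌋ = 1.
Subsquare: lon ⌊1.73767/0.0833333⌋ = 20 → u; lat ⌊0.05779/0.0416667⌋ = 1 → b.
Extended square: lon ⌊0.07101/0.00833333⌋ = 8; lat ⌊0.01613/0.00416667⌋ = 3.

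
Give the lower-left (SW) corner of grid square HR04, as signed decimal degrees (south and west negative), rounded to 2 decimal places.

Field H=7, R=17: +7·20° lon, +17·10° lat → SW at lon -40°, lat 80°.
Square 0, 4: +0·2° lon, +4·1° lat → SW at lon -40°, lat 84°.
latitude 84.00, longitude -40.00.

84.00, -40.00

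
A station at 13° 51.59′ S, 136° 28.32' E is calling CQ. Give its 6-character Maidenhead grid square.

Offset from 180°W / 90°S: lon 316.4720°, lat 76.1402°.
Field: lon ⌊316.4720/20⌋ = 15 → P; lat ⌊76.1402/10⌋ = 7 → H.
Square: lon ⌊16.4720/2⌋ = 8; lat ⌊6.1402/1⌋ = 6.
Subsquare: lon ⌊0.4720/0.0833333⌋ = 5 → f; lat ⌊0.1402/0.0416667⌋ = 3 → d.

PH86fd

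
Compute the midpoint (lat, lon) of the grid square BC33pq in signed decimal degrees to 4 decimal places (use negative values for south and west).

-66.3125, -152.7083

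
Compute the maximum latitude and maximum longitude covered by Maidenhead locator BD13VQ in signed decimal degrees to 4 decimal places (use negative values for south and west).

Field B=1, D=3: +1·20° lon, +3·10° lat → SW at lon -160°, lat -60°.
Square 1, 3: +1·2° lon, +3·1° lat → SW at lon -158°, lat -57°.
Subsquare v=21, q=16: +21·0.0833333° lon, +16·0.0416667° lat → SW at lon -156.25°, lat -56.3333°.
Cell spans 0.0833333° lon × 0.0416667° lat. NE corner is SW corner plus one full cell.
latitude -56.2917, longitude -156.1667.

-56.2917, -156.1667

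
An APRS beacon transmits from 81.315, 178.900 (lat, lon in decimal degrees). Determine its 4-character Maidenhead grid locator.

Offset from 180°W / 90°S: lon 358.90°, lat 171.31°.
Field: lon ⌊358.90/20⌋ = 17 → R; lat ⌊171.31/10⌋ = 17 → R.
Square: lon ⌊18.90/2⌋ = 9; lat ⌊1.31/1⌋ = 1.

RR91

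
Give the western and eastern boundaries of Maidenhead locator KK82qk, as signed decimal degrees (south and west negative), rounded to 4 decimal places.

Field K=10, K=10: +10·20° lon, +10·10° lat → SW at lon 20°, lat 10°.
Square 8, 2: +8·2° lon, +2·1° lat → SW at lon 36°, lat 12°.
Subsquare q=16, k=10: +16·0.0833333° lon, +10·0.0416667° lat → SW at lon 37.3333°, lat 12.4167°.
Cell spans 0.0833333° lon × 0.0416667° lat.
west 37.3333, east 37.4167.

37.3333, 37.4167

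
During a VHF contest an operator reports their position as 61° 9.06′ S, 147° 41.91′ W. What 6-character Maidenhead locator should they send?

Shift to the Maidenhead origin (180°W, 90°S): lon 32.3015, lat 28.8490.
Field: 32.3015/20 → 1 → B, 28.8490/10 → 2 → C; chars BC.
Square: 12.3015/2 → 6, 8.8490/1 → 8; chars 68.
Subsquare: 0.3015/0.0833333 → 3 → d, 0.8490/0.0416667 → 20 → u; chars du.

BC68du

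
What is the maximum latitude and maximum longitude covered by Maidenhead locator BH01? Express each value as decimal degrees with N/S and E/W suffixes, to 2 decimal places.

18.00° S, 158.00° W

Field B=1, H=7: +1·20° lon, +7·10° lat → SW at lon -160°, lat -20°.
Square 0, 1: +0·2° lon, +1·1° lat → SW at lon -160°, lat -19°.
Cell spans 2° lon × 1° lat. NE corner is SW corner plus one full cell.
latitude 18.00° S, longitude 158.00° W.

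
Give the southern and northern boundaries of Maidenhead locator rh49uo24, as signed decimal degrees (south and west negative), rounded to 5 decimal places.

-10.40000, -10.39583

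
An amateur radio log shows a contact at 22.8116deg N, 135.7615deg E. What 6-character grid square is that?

PL72vt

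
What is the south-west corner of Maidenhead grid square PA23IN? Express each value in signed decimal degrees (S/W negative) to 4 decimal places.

-86.4583, 124.6667

Field P=15, A=0: +15·20° lon, +0·10° lat → SW at lon 120°, lat -90°.
Square 2, 3: +2·2° lon, +3·1° lat → SW at lon 124°, lat -87°.
Subsquare i=8, n=13: +8·0.0833333° lon, +13·0.0416667° lat → SW at lon 124.667°, lat -86.4583°.
latitude -86.4583, longitude 124.6667.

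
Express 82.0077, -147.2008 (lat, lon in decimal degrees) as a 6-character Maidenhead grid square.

BR62ja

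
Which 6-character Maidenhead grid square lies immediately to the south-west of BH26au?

Longitude subsquare a = 0; −1 → -1, wraps to 23 = x, carry into square.
Longitude square 2; −1 → 1.
Latitude subsquare u = 20; −1 → 19 = t.

BH16xt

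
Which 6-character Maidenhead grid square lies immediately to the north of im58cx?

IM59ca

Latitude subsquare x = 23; +1 → 24, wraps to 0 = a, carry into square.
Latitude square 8; +1 → 9.
The longitude characters are unchanged.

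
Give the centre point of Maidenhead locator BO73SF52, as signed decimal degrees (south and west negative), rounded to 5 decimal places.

Field B=1, O=14: +1·20° lon, +14·10° lat → SW at lon -160°, lat 50°.
Square 7, 3: +7·2° lon, +3·1° lat → SW at lon -146°, lat 53°.
Subsquare s=18, f=5: +18·0.0833333° lon, +5·0.0416667° lat → SW at lon -144.5°, lat 53.2083°.
Extended square 5, 2: +5·0.00833333° lon, +2·0.00416667° lat → SW at lon -144.458°, lat 53.2167°.
Cell spans 0.00833333° lon × 0.00416667° lat. Centre is SW corner plus half of each.
latitude 53.21875, longitude -144.45417.

53.21875, -144.45417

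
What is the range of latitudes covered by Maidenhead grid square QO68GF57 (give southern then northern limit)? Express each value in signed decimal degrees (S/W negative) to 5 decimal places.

Field Q=16, O=14: +16·20° lon, +14·10° lat → SW at lon 140°, lat 50°.
Square 6, 8: +6·2° lon, +8·1° lat → SW at lon 152°, lat 58°.
Subsquare g=6, f=5: +6·0.0833333° lon, +5·0.0416667° lat → SW at lon 152.5°, lat 58.2083°.
Extended square 5, 7: +5·0.00833333° lon, +7·0.00416667° lat → SW at lon 152.542°, lat 58.2375°.
Cell spans 0.00833333° lon × 0.00416667° lat.
south 58.23750, north 58.24167.

58.23750, 58.24167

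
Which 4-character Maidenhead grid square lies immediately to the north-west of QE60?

Longitude square 6; −1 → 5.
Latitude square 0; +1 → 1.

QE51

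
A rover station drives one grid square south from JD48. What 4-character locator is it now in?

JD47

Latitude square 8; −1 → 7.
The longitude characters are unchanged.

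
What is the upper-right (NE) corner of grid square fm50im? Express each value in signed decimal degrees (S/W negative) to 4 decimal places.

30.5417, -69.2500

Field F=5, M=12: +5·20° lon, +12·10° lat → SW at lon -80°, lat 30°.
Square 5, 0: +5·2° lon, +0·1° lat → SW at lon -70°, lat 30°.
Subsquare i=8, m=12: +8·0.0833333° lon, +12·0.0416667° lat → SW at lon -69.3333°, lat 30.5°.
Cell spans 0.0833333° lon × 0.0416667° lat. NE corner is SW corner plus one full cell.
latitude 30.5417, longitude -69.2500.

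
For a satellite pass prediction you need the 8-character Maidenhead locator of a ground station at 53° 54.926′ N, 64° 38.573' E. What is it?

MO23hv79

Add 180° to longitude and 90° to latitude: 244.64288, 143.91543.
Field: 244.64288/20 → 12 → M, 143.91543/10 → 14 → O; chars MO.
Square: 4.64288/2 → 2, 3.91543/1 → 3; chars 23.
Subsquare: 0.64288/0.0833333 → 7 → h, 0.91543/0.0416667 → 21 → v; chars hv.
Extended square: 0.05955/0.00833333 → 7, 0.04043/0.00416667 → 9; chars 79.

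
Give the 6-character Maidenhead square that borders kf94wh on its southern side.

KF94wg

Latitude subsquare h = 7; −1 → 6 = g.
The longitude characters are unchanged.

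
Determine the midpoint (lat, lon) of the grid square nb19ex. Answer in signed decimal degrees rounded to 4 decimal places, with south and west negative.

-70.0208, 82.3750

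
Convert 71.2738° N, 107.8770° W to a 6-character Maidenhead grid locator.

DQ61bg

Add 180° to longitude and 90° to latitude: 72.1230, 161.2738.
Field (20°×10°, letters A–R): 72.1230/20 → 3 → D, 161.2738/10 → 16 → Q; chars DQ.
Square (2°×1°, digits 0–9): 12.1230/2 → 6, 1.2738/1 → 1; chars 61.
Subsquare (5′×2.5′, letters a–x): 0.1230/0.0833333 → 1 → b, 0.2738/0.0416667 → 6 → g; chars bg.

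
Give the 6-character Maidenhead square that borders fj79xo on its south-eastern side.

FJ89an

Longitude subsquare x = 23; +1 → 24, wraps to 0 = a, carry into square.
Longitude square 7; +1 → 8.
Latitude subsquare o = 14; −1 → 13 = n.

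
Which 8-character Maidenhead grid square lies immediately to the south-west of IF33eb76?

Longitude extended square 7; −1 → 6.
Latitude extended square 6; −1 → 5.

IF33eb65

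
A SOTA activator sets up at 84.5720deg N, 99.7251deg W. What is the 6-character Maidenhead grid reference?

ER04dn

Offset from 180°W / 90°S: lon 80.2749°, lat 174.5720°.
Field: lon ⌊80.2749/20⌋ = 4 → E; lat ⌊174.5720/10⌋ = 17 → R.
Square: lon ⌊0.2749/2⌋ = 0; lat ⌊4.5720/1⌋ = 4.
Subsquare: lon ⌊0.2749/0.0833333⌋ = 3 → d; lat ⌊0.5720/0.0416667⌋ = 13 → n.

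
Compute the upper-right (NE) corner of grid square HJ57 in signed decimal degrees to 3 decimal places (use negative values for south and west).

8.000, -28.000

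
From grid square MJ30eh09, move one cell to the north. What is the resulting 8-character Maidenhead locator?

MJ30ei00

Latitude extended square 9; +1 → 10, wraps to 0, carry into subsquare.
Latitude subsquare h = 7; +1 → 8 = i.
The longitude characters are unchanged.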